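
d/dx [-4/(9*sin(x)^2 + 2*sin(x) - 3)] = 8*(9*sin(x) + 1)*cos(x)/(9*sin(x)^2 + 2*sin(x) - 3)^2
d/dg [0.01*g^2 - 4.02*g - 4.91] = 0.02*g - 4.02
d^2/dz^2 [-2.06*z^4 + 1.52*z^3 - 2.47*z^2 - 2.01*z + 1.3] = -24.72*z^2 + 9.12*z - 4.94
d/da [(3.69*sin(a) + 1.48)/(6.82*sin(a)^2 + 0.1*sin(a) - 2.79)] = (-20.1872*sin(a) + 12.5829*cos(2*a) - 23.026)*cos(a)/(6.82*sin(a)^2 + 0.1*sin(a) - 2.79)^2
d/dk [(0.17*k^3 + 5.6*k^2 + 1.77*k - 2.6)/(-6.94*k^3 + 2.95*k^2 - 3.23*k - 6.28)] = (39.3655*k^4 + 23.4694*k^3 - 80.6443*k^2 - 54.996*k - 19.5136)/(48.1636*k^6 - 40.946*k^5 + 53.5349*k^4 + 68.1094*k^3 - 26.6191*k^2 + 40.5688*k + 39.4384)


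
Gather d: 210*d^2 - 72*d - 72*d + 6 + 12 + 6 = 210*d^2 - 144*d + 24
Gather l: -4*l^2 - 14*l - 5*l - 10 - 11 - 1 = -4*l^2 - 19*l - 22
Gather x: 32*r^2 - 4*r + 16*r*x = 32*r^2 + 16*r*x - 4*r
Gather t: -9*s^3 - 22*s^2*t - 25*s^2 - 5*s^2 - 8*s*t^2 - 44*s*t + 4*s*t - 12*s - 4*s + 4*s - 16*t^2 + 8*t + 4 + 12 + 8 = -9*s^3 - 30*s^2 - 12*s + t^2*(-8*s - 16) + t*(-22*s^2 - 40*s + 8) + 24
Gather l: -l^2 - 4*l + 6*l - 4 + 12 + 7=-l^2 + 2*l + 15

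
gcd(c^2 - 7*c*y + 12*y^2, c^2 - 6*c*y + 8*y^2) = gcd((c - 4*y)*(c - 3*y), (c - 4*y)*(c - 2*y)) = -c + 4*y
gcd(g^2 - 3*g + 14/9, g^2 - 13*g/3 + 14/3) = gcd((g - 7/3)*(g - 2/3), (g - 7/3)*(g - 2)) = g - 7/3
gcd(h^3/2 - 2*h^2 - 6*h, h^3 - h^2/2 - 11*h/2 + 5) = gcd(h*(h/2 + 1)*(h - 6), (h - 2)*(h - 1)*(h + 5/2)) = 1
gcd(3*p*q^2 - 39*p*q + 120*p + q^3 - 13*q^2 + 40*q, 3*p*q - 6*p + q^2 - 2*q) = 3*p + q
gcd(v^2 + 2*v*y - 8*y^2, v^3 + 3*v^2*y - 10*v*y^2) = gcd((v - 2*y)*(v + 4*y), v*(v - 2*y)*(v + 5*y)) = -v + 2*y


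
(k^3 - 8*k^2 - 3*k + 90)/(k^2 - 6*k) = k - 2 - 15/k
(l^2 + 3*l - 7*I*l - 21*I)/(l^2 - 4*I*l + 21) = (l + 3)/(l + 3*I)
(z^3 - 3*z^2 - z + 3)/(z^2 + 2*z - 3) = (z^2 - 2*z - 3)/(z + 3)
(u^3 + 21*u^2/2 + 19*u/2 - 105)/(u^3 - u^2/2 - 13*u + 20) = (u^2 + 13*u + 42)/(u^2 + 2*u - 8)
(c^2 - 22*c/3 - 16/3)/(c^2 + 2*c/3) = (c - 8)/c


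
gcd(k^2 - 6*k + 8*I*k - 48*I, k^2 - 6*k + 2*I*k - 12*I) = k - 6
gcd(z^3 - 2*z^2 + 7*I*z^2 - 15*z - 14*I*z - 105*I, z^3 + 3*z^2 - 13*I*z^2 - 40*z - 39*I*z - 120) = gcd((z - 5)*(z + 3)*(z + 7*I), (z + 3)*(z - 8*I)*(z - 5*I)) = z + 3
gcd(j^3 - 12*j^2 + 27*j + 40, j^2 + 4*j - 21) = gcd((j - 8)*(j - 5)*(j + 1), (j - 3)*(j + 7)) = 1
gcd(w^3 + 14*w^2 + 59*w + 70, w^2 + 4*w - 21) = w + 7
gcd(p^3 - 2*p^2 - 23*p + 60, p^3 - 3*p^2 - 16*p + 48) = p^2 - 7*p + 12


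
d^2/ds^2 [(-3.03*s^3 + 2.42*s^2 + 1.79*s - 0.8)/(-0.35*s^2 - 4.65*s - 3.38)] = (4.44089209850063e-16*s^5 - 1.4210854715202e-14*s^4 + 131.30192*s^3 + 303.50022*s^2 + 228.213012*s + 33.675964)/(0.042875*s^6 + 1.708875*s^5 + 23.945775*s^4 + 133.550325*s^3 + 231.24777*s^2 + 159.37038*s + 38.614472)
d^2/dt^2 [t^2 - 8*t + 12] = 2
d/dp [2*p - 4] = 2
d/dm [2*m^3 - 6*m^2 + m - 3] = 6*m^2 - 12*m + 1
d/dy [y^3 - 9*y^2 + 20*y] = 3*y^2 - 18*y + 20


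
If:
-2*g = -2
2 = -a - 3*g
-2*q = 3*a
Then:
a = -5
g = 1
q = 15/2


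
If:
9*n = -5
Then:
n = -5/9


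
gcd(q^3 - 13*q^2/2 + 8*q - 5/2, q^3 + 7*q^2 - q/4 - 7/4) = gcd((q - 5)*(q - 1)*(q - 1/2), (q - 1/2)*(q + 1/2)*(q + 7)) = q - 1/2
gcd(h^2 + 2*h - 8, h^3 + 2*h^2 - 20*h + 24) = h - 2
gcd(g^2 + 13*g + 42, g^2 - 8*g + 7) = 1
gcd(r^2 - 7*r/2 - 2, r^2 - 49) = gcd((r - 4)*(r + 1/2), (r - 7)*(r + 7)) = 1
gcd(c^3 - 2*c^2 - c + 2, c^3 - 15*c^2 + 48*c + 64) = c + 1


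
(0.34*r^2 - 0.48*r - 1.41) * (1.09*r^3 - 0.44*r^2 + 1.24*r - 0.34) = 0.3706*r^5 - 0.6728*r^4 - 0.9041*r^3 - 0.0904*r^2 - 1.5852*r + 0.4794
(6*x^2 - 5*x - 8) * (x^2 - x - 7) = 6*x^4 - 11*x^3 - 45*x^2 + 43*x + 56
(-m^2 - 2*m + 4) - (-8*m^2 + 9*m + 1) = 7*m^2 - 11*m + 3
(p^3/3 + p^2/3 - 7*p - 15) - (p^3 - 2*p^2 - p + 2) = -2*p^3/3 + 7*p^2/3 - 6*p - 17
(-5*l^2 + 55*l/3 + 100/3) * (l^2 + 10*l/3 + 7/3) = -5*l^4 + 5*l^3/3 + 745*l^2/9 + 1385*l/9 + 700/9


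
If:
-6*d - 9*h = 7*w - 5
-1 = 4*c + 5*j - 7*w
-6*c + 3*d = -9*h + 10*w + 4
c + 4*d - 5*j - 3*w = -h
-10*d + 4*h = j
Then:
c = -5669/29843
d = 4280/29843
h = 11392/29843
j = 2768/29843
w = 3001/29843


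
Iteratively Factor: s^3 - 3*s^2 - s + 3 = (s - 1)*(s^2 - 2*s - 3) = (s - 3)*(s - 1)*(s + 1)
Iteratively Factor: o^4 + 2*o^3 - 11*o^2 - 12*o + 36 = (o - 2)*(o^3 + 4*o^2 - 3*o - 18) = (o - 2)*(o + 3)*(o^2 + o - 6) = (o - 2)*(o + 3)^2*(o - 2)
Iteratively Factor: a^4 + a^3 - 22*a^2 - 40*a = (a - 5)*(a^3 + 6*a^2 + 8*a) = (a - 5)*(a + 4)*(a^2 + 2*a) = a*(a - 5)*(a + 4)*(a + 2)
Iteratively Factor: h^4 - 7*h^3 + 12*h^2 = (h)*(h^3 - 7*h^2 + 12*h) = h^2*(h^2 - 7*h + 12) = h^2*(h - 4)*(h - 3)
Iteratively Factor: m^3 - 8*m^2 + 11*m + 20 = (m + 1)*(m^2 - 9*m + 20) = (m - 4)*(m + 1)*(m - 5)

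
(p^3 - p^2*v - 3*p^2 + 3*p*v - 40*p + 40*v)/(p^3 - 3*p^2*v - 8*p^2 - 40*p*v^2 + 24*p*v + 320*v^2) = (p^2 - p*v + 5*p - 5*v)/(p^2 - 3*p*v - 40*v^2)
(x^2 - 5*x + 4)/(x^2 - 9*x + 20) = (x - 1)/(x - 5)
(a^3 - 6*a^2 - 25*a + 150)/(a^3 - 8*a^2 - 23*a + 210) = (a - 5)/(a - 7)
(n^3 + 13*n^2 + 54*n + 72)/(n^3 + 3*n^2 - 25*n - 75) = (n^2 + 10*n + 24)/(n^2 - 25)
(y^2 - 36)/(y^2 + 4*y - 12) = (y - 6)/(y - 2)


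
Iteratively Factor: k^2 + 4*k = (k + 4)*(k)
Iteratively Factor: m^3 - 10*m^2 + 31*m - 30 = (m - 2)*(m^2 - 8*m + 15) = (m - 3)*(m - 2)*(m - 5)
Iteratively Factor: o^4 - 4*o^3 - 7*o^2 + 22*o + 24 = (o - 3)*(o^3 - o^2 - 10*o - 8) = (o - 3)*(o + 2)*(o^2 - 3*o - 4) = (o - 3)*(o + 1)*(o + 2)*(o - 4)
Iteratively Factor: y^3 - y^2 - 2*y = (y)*(y^2 - y - 2) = y*(y - 2)*(y + 1)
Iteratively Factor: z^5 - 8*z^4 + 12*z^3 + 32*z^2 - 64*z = (z + 2)*(z^4 - 10*z^3 + 32*z^2 - 32*z) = (z - 4)*(z + 2)*(z^3 - 6*z^2 + 8*z) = z*(z - 4)*(z + 2)*(z^2 - 6*z + 8) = z*(z - 4)^2*(z + 2)*(z - 2)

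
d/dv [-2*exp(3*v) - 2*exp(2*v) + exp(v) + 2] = (-6*exp(2*v) - 4*exp(v) + 1)*exp(v)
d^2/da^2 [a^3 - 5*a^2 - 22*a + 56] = 6*a - 10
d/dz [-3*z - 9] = -3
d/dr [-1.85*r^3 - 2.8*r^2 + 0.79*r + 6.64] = -5.55*r^2 - 5.6*r + 0.79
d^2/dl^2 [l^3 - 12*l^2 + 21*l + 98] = 6*l - 24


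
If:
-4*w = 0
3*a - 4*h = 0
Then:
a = 4*h/3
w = 0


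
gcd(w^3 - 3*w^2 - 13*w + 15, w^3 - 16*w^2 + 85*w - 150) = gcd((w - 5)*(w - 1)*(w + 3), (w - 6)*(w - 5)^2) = w - 5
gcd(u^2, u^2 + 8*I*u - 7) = 1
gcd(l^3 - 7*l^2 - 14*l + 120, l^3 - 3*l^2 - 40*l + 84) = 1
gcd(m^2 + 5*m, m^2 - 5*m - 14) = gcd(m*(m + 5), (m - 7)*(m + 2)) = 1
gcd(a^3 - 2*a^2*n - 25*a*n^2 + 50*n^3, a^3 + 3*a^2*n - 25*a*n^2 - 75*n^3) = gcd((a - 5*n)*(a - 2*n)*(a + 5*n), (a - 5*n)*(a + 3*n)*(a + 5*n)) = a^2 - 25*n^2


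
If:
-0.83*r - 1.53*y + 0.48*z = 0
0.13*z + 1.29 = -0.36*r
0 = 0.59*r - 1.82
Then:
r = 3.08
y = -7.47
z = -18.47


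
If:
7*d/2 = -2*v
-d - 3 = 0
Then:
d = -3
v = 21/4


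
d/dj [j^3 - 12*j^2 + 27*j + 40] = 3*j^2 - 24*j + 27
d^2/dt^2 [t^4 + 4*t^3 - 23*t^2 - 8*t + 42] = 12*t^2 + 24*t - 46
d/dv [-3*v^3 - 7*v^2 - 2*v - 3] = -9*v^2 - 14*v - 2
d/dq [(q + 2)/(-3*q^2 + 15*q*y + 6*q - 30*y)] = (-q^2 + 5*q*y + 2*q - 10*y - (q + 2)*(-2*q + 5*y + 2))/(3*(q^2 - 5*q*y - 2*q + 10*y)^2)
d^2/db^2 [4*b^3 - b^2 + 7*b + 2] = 24*b - 2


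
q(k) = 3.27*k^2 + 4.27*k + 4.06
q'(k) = 6.54*k + 4.27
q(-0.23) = 3.25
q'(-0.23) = 2.77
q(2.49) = 34.97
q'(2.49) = 20.55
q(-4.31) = 46.40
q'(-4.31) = -23.92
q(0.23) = 5.22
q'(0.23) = 5.77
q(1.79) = 22.18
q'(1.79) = 15.98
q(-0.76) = 2.70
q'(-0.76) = -0.70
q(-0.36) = 2.95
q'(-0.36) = 1.92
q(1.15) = 13.30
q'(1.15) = 11.79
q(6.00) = 147.40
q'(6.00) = 43.51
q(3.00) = 46.30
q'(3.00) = 23.89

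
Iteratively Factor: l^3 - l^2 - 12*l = (l - 4)*(l^2 + 3*l) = l*(l - 4)*(l + 3)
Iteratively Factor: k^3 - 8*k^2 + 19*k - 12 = (k - 3)*(k^2 - 5*k + 4) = (k - 4)*(k - 3)*(k - 1)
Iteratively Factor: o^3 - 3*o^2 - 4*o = (o + 1)*(o^2 - 4*o) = (o - 4)*(o + 1)*(o)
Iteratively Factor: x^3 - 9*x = (x + 3)*(x^2 - 3*x) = x*(x + 3)*(x - 3)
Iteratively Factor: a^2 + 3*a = (a)*(a + 3)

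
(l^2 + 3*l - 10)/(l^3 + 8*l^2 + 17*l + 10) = (l - 2)/(l^2 + 3*l + 2)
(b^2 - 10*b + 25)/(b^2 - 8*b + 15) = (b - 5)/(b - 3)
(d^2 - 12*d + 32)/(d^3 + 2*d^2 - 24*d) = (d - 8)/(d*(d + 6))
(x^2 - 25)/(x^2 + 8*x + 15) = (x - 5)/(x + 3)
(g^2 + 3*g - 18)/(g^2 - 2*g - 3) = (g + 6)/(g + 1)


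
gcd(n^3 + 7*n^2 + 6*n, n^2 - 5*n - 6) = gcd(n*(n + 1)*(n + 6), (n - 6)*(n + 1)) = n + 1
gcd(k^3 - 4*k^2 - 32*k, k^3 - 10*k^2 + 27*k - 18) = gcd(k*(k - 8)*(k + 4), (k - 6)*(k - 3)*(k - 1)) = 1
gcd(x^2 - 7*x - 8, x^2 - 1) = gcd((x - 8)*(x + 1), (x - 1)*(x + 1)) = x + 1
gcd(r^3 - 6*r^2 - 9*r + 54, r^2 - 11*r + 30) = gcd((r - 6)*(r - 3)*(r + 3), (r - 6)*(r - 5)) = r - 6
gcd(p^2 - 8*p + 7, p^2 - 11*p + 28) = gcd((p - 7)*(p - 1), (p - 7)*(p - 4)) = p - 7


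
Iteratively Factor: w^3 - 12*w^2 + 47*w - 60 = (w - 4)*(w^2 - 8*w + 15) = (w - 5)*(w - 4)*(w - 3)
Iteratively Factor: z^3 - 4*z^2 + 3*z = (z - 1)*(z^2 - 3*z) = z*(z - 1)*(z - 3)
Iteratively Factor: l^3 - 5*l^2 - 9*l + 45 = (l + 3)*(l^2 - 8*l + 15) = (l - 3)*(l + 3)*(l - 5)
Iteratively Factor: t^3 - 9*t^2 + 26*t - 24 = (t - 4)*(t^2 - 5*t + 6) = (t - 4)*(t - 2)*(t - 3)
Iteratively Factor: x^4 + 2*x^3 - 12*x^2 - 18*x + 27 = (x + 3)*(x^3 - x^2 - 9*x + 9) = (x - 3)*(x + 3)*(x^2 + 2*x - 3) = (x - 3)*(x + 3)^2*(x - 1)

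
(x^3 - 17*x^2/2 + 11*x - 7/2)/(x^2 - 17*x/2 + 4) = (x^2 - 8*x + 7)/(x - 8)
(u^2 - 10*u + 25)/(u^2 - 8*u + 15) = (u - 5)/(u - 3)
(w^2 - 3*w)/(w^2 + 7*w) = (w - 3)/(w + 7)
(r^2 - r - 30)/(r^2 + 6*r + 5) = (r - 6)/(r + 1)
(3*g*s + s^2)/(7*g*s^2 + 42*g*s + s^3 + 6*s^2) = (3*g + s)/(7*g*s + 42*g + s^2 + 6*s)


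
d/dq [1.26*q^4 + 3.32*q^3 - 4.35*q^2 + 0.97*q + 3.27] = 5.04*q^3 + 9.96*q^2 - 8.7*q + 0.97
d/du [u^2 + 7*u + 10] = 2*u + 7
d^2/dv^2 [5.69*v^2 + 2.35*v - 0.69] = 11.3800000000000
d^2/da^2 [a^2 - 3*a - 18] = 2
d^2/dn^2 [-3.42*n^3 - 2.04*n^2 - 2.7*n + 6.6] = -20.52*n - 4.08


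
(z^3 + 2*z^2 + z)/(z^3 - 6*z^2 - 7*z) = (z + 1)/(z - 7)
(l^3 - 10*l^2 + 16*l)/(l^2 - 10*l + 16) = l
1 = 1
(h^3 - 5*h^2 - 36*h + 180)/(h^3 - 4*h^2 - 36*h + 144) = (h - 5)/(h - 4)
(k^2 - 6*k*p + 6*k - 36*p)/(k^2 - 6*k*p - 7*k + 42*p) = (k + 6)/(k - 7)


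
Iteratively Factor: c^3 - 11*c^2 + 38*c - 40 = (c - 2)*(c^2 - 9*c + 20) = (c - 4)*(c - 2)*(c - 5)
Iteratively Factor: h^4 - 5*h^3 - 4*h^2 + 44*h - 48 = (h + 3)*(h^3 - 8*h^2 + 20*h - 16) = (h - 4)*(h + 3)*(h^2 - 4*h + 4) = (h - 4)*(h - 2)*(h + 3)*(h - 2)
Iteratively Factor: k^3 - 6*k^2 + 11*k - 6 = (k - 3)*(k^2 - 3*k + 2) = (k - 3)*(k - 1)*(k - 2)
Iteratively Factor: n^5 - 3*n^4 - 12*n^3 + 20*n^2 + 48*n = (n - 4)*(n^4 + n^3 - 8*n^2 - 12*n) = (n - 4)*(n + 2)*(n^3 - n^2 - 6*n) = (n - 4)*(n + 2)^2*(n^2 - 3*n) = (n - 4)*(n - 3)*(n + 2)^2*(n)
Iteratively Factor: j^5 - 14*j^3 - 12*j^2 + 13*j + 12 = (j - 1)*(j^4 + j^3 - 13*j^2 - 25*j - 12) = (j - 1)*(j + 1)*(j^3 - 13*j - 12) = (j - 4)*(j - 1)*(j + 1)*(j^2 + 4*j + 3) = (j - 4)*(j - 1)*(j + 1)*(j + 3)*(j + 1)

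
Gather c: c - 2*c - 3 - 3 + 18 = 12 - c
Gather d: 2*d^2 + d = 2*d^2 + d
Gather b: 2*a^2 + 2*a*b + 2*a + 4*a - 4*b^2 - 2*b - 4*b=2*a^2 + 6*a - 4*b^2 + b*(2*a - 6)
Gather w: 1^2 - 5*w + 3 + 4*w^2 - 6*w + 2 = 4*w^2 - 11*w + 6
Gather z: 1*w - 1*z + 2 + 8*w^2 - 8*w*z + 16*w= 8*w^2 + 17*w + z*(-8*w - 1) + 2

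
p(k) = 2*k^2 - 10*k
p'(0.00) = -10.00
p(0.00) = 0.00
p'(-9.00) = -46.00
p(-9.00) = 252.00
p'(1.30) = -4.80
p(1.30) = -9.62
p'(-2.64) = -20.56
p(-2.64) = 40.34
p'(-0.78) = -13.12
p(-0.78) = 9.02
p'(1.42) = -4.32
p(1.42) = -10.17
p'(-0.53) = -12.12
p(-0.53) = 5.86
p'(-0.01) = -10.04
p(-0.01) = 0.10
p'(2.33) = -0.68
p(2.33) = -12.44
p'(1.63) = -3.48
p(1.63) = -10.99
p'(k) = 4*k - 10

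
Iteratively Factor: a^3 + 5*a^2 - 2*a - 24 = (a + 4)*(a^2 + a - 6) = (a - 2)*(a + 4)*(a + 3)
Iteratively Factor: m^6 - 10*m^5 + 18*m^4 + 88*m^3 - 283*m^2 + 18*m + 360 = (m - 2)*(m^5 - 8*m^4 + 2*m^3 + 92*m^2 - 99*m - 180) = (m - 4)*(m - 2)*(m^4 - 4*m^3 - 14*m^2 + 36*m + 45) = (m - 5)*(m - 4)*(m - 2)*(m^3 + m^2 - 9*m - 9) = (m - 5)*(m - 4)*(m - 2)*(m + 3)*(m^2 - 2*m - 3) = (m - 5)*(m - 4)*(m - 3)*(m - 2)*(m + 3)*(m + 1)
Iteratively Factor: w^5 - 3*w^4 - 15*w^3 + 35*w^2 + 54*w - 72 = (w - 3)*(w^4 - 15*w^2 - 10*w + 24) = (w - 3)*(w - 1)*(w^3 + w^2 - 14*w - 24) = (w - 4)*(w - 3)*(w - 1)*(w^2 + 5*w + 6) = (w - 4)*(w - 3)*(w - 1)*(w + 2)*(w + 3)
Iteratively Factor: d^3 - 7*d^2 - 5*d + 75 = (d + 3)*(d^2 - 10*d + 25) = (d - 5)*(d + 3)*(d - 5)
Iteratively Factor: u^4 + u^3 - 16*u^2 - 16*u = (u + 4)*(u^3 - 3*u^2 - 4*u) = (u - 4)*(u + 4)*(u^2 + u) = (u - 4)*(u + 1)*(u + 4)*(u)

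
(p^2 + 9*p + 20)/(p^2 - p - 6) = (p^2 + 9*p + 20)/(p^2 - p - 6)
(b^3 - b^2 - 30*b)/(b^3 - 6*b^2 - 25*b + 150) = b/(b - 5)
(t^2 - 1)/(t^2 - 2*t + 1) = (t + 1)/(t - 1)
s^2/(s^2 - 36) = s^2/(s^2 - 36)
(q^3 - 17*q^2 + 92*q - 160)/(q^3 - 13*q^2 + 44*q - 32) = (q - 5)/(q - 1)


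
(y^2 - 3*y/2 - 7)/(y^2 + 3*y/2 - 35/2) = (y + 2)/(y + 5)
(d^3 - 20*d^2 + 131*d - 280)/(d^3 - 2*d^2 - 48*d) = (d^2 - 12*d + 35)/(d*(d + 6))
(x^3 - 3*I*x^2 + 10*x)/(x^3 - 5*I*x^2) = (x + 2*I)/x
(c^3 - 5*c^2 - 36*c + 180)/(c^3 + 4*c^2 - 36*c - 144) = (c - 5)/(c + 4)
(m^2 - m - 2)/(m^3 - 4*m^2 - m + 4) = (m - 2)/(m^2 - 5*m + 4)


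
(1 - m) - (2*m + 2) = -3*m - 1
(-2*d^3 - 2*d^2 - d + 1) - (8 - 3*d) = -2*d^3 - 2*d^2 + 2*d - 7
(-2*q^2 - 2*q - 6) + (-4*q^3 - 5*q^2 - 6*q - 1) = -4*q^3 - 7*q^2 - 8*q - 7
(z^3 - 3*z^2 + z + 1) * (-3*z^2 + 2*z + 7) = -3*z^5 + 11*z^4 - 2*z^3 - 22*z^2 + 9*z + 7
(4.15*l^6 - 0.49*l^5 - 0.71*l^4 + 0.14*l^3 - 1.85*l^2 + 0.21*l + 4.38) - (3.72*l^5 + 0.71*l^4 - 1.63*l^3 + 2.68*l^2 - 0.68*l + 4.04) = 4.15*l^6 - 4.21*l^5 - 1.42*l^4 + 1.77*l^3 - 4.53*l^2 + 0.89*l + 0.34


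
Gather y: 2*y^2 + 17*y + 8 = 2*y^2 + 17*y + 8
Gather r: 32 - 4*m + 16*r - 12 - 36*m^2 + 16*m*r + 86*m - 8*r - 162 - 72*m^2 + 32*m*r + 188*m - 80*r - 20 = -108*m^2 + 270*m + r*(48*m - 72) - 162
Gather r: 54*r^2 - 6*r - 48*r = 54*r^2 - 54*r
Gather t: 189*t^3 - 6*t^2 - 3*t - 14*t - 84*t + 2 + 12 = 189*t^3 - 6*t^2 - 101*t + 14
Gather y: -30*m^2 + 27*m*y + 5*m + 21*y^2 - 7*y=-30*m^2 + 5*m + 21*y^2 + y*(27*m - 7)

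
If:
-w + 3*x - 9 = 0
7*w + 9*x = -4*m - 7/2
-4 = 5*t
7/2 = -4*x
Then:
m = 343/16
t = -4/5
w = -93/8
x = -7/8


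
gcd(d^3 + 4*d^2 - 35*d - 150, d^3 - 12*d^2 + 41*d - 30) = d - 6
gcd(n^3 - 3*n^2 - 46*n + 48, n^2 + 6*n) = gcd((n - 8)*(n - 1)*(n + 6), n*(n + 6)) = n + 6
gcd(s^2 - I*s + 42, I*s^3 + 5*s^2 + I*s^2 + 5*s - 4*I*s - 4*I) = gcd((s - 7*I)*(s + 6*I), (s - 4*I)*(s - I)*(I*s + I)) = 1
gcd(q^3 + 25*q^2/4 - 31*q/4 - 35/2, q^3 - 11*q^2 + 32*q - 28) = q - 2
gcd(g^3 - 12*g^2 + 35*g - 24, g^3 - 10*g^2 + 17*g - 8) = g^2 - 9*g + 8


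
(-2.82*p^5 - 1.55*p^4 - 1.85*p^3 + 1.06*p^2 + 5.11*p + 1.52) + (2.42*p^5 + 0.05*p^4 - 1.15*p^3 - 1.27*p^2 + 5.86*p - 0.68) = -0.4*p^5 - 1.5*p^4 - 3.0*p^3 - 0.21*p^2 + 10.97*p + 0.84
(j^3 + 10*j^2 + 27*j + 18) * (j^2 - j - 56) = j^5 + 9*j^4 - 39*j^3 - 569*j^2 - 1530*j - 1008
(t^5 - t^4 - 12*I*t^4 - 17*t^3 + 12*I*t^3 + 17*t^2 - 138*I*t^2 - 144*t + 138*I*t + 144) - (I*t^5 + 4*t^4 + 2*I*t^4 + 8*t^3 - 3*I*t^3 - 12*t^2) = t^5 - I*t^5 - 5*t^4 - 14*I*t^4 - 25*t^3 + 15*I*t^3 + 29*t^2 - 138*I*t^2 - 144*t + 138*I*t + 144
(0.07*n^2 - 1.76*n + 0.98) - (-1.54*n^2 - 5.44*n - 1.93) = 1.61*n^2 + 3.68*n + 2.91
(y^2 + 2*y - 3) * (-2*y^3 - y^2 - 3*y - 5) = -2*y^5 - 5*y^4 + y^3 - 8*y^2 - y + 15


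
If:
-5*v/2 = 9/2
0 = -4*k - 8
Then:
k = -2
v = -9/5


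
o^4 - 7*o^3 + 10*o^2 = o^2*(o - 5)*(o - 2)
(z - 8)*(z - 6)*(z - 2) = z^3 - 16*z^2 + 76*z - 96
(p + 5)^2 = p^2 + 10*p + 25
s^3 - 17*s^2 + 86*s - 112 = (s - 8)*(s - 7)*(s - 2)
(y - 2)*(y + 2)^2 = y^3 + 2*y^2 - 4*y - 8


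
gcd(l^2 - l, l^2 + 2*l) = l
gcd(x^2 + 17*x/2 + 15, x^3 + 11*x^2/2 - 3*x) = x + 6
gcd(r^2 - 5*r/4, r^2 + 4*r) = r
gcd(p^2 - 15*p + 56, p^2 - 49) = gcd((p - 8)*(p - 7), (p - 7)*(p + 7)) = p - 7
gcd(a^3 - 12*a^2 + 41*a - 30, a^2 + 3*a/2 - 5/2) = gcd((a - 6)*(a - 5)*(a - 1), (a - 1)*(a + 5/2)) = a - 1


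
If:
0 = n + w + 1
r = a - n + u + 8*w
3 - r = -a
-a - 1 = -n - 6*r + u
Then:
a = -8*w/5 - 14/5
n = -w - 1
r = 1/5 - 8*w/5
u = 2 - 9*w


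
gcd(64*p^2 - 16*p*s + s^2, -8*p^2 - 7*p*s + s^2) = 8*p - s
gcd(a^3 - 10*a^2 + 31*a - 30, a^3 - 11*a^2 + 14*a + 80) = a - 5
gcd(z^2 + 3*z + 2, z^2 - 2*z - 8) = z + 2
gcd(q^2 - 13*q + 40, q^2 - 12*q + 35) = q - 5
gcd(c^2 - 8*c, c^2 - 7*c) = c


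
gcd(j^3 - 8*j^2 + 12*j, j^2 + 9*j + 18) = 1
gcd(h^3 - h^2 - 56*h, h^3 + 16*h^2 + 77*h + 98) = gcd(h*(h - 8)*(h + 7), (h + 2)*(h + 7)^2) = h + 7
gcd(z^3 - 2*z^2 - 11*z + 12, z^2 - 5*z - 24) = z + 3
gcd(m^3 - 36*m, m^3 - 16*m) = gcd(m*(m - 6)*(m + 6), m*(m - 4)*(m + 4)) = m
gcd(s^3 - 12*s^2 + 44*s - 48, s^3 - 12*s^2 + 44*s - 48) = s^3 - 12*s^2 + 44*s - 48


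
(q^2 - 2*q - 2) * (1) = q^2 - 2*q - 2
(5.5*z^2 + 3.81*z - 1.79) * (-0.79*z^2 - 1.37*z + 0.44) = -4.345*z^4 - 10.5449*z^3 - 1.3856*z^2 + 4.1287*z - 0.7876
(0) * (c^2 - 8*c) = 0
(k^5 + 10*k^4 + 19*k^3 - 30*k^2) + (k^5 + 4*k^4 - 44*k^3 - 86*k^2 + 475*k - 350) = 2*k^5 + 14*k^4 - 25*k^3 - 116*k^2 + 475*k - 350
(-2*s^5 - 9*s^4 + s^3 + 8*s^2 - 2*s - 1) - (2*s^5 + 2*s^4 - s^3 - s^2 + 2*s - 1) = -4*s^5 - 11*s^4 + 2*s^3 + 9*s^2 - 4*s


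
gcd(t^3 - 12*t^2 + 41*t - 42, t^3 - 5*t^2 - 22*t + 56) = t^2 - 9*t + 14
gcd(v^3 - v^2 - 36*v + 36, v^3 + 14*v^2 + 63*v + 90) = v + 6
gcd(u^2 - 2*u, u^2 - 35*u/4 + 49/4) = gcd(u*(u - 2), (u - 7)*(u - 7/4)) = 1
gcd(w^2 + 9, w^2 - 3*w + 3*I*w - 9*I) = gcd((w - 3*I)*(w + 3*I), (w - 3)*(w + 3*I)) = w + 3*I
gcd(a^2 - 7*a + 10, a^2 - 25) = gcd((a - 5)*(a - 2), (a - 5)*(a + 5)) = a - 5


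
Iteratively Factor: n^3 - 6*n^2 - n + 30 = (n - 3)*(n^2 - 3*n - 10) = (n - 3)*(n + 2)*(n - 5)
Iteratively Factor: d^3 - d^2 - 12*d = (d + 3)*(d^2 - 4*d) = d*(d + 3)*(d - 4)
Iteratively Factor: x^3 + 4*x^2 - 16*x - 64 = (x - 4)*(x^2 + 8*x + 16) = (x - 4)*(x + 4)*(x + 4)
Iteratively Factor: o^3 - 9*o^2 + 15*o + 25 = (o + 1)*(o^2 - 10*o + 25) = (o - 5)*(o + 1)*(o - 5)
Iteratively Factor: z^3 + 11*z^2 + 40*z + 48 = (z + 4)*(z^2 + 7*z + 12) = (z + 3)*(z + 4)*(z + 4)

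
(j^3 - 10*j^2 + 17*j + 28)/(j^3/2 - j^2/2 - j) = 2*(j^2 - 11*j + 28)/(j*(j - 2))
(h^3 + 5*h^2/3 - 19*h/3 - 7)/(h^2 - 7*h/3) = h + 4 + 3/h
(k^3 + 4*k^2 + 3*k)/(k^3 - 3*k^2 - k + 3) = k*(k + 3)/(k^2 - 4*k + 3)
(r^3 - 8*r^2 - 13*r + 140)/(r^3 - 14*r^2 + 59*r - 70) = (r + 4)/(r - 2)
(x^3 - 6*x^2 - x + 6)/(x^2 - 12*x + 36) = (x^2 - 1)/(x - 6)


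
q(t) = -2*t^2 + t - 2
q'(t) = 1 - 4*t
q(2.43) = -11.38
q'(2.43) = -8.72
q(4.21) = -33.24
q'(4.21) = -15.84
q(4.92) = -45.49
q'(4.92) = -18.68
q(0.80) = -2.48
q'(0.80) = -2.20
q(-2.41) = -16.03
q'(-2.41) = 10.64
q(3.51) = -23.13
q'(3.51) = -13.04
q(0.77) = -2.42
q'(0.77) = -2.08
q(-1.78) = -10.12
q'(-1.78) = 8.12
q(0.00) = -2.00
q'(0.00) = 1.00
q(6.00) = -68.00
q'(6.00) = -23.00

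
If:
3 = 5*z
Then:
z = 3/5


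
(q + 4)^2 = q^2 + 8*q + 16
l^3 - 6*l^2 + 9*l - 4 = (l - 4)*(l - 1)^2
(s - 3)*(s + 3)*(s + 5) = s^3 + 5*s^2 - 9*s - 45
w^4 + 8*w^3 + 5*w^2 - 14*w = w*(w - 1)*(w + 2)*(w + 7)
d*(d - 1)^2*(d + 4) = d^4 + 2*d^3 - 7*d^2 + 4*d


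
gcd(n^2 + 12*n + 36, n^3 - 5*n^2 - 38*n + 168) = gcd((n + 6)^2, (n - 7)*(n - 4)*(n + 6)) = n + 6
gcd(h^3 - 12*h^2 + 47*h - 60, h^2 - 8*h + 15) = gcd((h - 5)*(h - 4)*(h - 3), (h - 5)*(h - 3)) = h^2 - 8*h + 15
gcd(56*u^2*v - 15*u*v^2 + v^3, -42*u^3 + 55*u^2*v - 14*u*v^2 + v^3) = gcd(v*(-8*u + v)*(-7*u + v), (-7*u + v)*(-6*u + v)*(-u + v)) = 7*u - v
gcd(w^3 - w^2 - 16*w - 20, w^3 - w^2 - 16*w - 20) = w^3 - w^2 - 16*w - 20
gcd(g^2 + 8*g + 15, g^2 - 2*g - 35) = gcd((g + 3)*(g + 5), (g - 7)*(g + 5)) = g + 5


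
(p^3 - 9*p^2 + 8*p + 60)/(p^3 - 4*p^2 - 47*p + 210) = (p + 2)/(p + 7)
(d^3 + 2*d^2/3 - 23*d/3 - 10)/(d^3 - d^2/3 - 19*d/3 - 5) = (d + 2)/(d + 1)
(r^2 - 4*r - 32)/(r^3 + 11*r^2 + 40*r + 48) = (r - 8)/(r^2 + 7*r + 12)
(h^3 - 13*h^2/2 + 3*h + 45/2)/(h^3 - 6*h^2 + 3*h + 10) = (h^2 - 3*h/2 - 9/2)/(h^2 - h - 2)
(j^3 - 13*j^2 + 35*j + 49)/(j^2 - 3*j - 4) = (j^2 - 14*j + 49)/(j - 4)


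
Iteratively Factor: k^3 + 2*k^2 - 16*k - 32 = (k + 4)*(k^2 - 2*k - 8) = (k - 4)*(k + 4)*(k + 2)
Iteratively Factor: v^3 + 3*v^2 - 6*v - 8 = (v + 4)*(v^2 - v - 2) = (v - 2)*(v + 4)*(v + 1)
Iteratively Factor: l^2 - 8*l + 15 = (l - 3)*(l - 5)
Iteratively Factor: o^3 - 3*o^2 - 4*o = (o - 4)*(o^2 + o) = (o - 4)*(o + 1)*(o)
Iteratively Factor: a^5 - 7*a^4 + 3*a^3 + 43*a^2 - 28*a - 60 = (a + 1)*(a^4 - 8*a^3 + 11*a^2 + 32*a - 60) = (a - 3)*(a + 1)*(a^3 - 5*a^2 - 4*a + 20) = (a - 3)*(a + 1)*(a + 2)*(a^2 - 7*a + 10) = (a - 5)*(a - 3)*(a + 1)*(a + 2)*(a - 2)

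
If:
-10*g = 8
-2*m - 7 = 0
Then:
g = -4/5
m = -7/2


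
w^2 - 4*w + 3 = (w - 3)*(w - 1)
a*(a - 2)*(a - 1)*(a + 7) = a^4 + 4*a^3 - 19*a^2 + 14*a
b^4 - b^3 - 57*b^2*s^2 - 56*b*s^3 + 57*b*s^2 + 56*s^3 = (b - 1)*(b - 8*s)*(b + s)*(b + 7*s)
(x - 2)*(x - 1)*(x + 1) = x^3 - 2*x^2 - x + 2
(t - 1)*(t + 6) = t^2 + 5*t - 6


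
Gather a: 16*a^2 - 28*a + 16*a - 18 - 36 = 16*a^2 - 12*a - 54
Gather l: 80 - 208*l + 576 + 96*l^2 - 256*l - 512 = 96*l^2 - 464*l + 144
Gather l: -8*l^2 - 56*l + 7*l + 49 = -8*l^2 - 49*l + 49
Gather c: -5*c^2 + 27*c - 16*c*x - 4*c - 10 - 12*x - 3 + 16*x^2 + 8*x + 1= -5*c^2 + c*(23 - 16*x) + 16*x^2 - 4*x - 12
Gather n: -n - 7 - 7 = -n - 14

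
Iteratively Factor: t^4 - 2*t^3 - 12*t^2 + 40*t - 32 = (t - 2)*(t^3 - 12*t + 16) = (t - 2)^2*(t^2 + 2*t - 8) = (t - 2)^3*(t + 4)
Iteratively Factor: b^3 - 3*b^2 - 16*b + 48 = (b - 3)*(b^2 - 16) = (b - 3)*(b + 4)*(b - 4)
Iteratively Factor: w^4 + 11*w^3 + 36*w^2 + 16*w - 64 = (w + 4)*(w^3 + 7*w^2 + 8*w - 16) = (w - 1)*(w + 4)*(w^2 + 8*w + 16) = (w - 1)*(w + 4)^2*(w + 4)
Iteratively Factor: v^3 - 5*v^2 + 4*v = (v - 4)*(v^2 - v) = v*(v - 4)*(v - 1)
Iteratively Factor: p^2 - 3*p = (p)*(p - 3)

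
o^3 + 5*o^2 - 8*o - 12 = (o - 2)*(o + 1)*(o + 6)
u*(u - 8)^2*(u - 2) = u^4 - 18*u^3 + 96*u^2 - 128*u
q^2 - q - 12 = (q - 4)*(q + 3)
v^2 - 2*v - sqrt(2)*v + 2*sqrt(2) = (v - 2)*(v - sqrt(2))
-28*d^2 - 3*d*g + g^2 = (-7*d + g)*(4*d + g)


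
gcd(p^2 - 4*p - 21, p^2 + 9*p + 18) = p + 3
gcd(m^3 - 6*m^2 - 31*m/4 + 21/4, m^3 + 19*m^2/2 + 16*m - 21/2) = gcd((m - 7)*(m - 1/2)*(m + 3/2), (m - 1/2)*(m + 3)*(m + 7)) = m - 1/2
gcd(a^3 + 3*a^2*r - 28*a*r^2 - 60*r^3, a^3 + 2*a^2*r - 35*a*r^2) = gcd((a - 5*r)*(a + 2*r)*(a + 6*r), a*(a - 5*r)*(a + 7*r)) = -a + 5*r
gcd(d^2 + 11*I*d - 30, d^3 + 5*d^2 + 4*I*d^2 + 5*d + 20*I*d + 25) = d + 5*I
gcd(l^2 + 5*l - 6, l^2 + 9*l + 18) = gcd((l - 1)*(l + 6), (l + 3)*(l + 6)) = l + 6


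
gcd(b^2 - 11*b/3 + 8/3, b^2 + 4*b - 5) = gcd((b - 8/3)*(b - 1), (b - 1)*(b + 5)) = b - 1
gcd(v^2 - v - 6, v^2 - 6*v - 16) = v + 2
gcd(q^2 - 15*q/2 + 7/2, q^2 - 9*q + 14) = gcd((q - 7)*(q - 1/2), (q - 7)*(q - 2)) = q - 7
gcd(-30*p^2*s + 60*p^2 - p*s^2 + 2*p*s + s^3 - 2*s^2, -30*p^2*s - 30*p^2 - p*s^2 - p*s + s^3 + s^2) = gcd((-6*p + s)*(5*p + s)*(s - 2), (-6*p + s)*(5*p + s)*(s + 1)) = 30*p^2 + p*s - s^2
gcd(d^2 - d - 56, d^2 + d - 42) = d + 7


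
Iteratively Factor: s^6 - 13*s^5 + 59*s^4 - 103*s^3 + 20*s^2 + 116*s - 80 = (s - 2)*(s^5 - 11*s^4 + 37*s^3 - 29*s^2 - 38*s + 40) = (s - 4)*(s - 2)*(s^4 - 7*s^3 + 9*s^2 + 7*s - 10) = (s - 4)*(s - 2)^2*(s^3 - 5*s^2 - s + 5) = (s - 4)*(s - 2)^2*(s + 1)*(s^2 - 6*s + 5) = (s - 4)*(s - 2)^2*(s - 1)*(s + 1)*(s - 5)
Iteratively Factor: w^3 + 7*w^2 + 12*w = (w + 3)*(w^2 + 4*w) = (w + 3)*(w + 4)*(w)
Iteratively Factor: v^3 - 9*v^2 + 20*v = (v - 4)*(v^2 - 5*v) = v*(v - 4)*(v - 5)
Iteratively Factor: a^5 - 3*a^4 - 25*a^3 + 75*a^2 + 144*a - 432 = (a - 4)*(a^4 + a^3 - 21*a^2 - 9*a + 108) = (a - 4)*(a - 3)*(a^3 + 4*a^2 - 9*a - 36) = (a - 4)*(a - 3)*(a + 4)*(a^2 - 9) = (a - 4)*(a - 3)*(a + 3)*(a + 4)*(a - 3)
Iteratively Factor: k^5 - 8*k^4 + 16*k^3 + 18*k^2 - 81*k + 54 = (k - 1)*(k^4 - 7*k^3 + 9*k^2 + 27*k - 54) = (k - 3)*(k - 1)*(k^3 - 4*k^2 - 3*k + 18) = (k - 3)*(k - 1)*(k + 2)*(k^2 - 6*k + 9) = (k - 3)^2*(k - 1)*(k + 2)*(k - 3)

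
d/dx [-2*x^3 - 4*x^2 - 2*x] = -6*x^2 - 8*x - 2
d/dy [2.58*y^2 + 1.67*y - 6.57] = 5.16*y + 1.67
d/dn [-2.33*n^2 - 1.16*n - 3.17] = -4.66*n - 1.16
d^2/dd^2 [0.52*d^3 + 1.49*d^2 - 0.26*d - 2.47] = 3.12*d + 2.98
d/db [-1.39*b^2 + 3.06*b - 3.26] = 3.06 - 2.78*b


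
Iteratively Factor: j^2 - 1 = (j + 1)*(j - 1)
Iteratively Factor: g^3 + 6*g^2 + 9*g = (g + 3)*(g^2 + 3*g) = g*(g + 3)*(g + 3)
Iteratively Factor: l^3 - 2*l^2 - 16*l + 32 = (l - 4)*(l^2 + 2*l - 8) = (l - 4)*(l - 2)*(l + 4)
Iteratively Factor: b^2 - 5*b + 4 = (b - 1)*(b - 4)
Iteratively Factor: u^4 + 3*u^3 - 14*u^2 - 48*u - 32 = (u - 4)*(u^3 + 7*u^2 + 14*u + 8) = (u - 4)*(u + 2)*(u^2 + 5*u + 4) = (u - 4)*(u + 1)*(u + 2)*(u + 4)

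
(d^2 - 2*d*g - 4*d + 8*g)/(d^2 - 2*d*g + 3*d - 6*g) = (d - 4)/(d + 3)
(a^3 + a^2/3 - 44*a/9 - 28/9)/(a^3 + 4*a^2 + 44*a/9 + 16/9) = (3*a - 7)/(3*a + 4)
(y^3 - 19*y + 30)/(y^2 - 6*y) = (y^3 - 19*y + 30)/(y*(y - 6))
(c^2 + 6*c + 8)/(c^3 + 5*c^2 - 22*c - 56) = (c + 4)/(c^2 + 3*c - 28)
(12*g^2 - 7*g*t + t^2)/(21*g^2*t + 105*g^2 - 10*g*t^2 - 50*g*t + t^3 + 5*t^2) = (-4*g + t)/(-7*g*t - 35*g + t^2 + 5*t)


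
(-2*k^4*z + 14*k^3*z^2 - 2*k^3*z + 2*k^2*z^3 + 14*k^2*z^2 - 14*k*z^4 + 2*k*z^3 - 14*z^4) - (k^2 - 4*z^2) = -2*k^4*z + 14*k^3*z^2 - 2*k^3*z + 2*k^2*z^3 + 14*k^2*z^2 - k^2 - 14*k*z^4 + 2*k*z^3 - 14*z^4 + 4*z^2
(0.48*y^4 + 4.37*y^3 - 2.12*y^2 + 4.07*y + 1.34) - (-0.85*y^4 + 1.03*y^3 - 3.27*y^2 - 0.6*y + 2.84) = 1.33*y^4 + 3.34*y^3 + 1.15*y^2 + 4.67*y - 1.5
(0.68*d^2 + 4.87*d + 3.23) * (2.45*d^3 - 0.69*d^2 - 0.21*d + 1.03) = 1.666*d^5 + 11.4623*d^4 + 4.4104*d^3 - 2.551*d^2 + 4.3378*d + 3.3269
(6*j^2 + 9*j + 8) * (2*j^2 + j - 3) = 12*j^4 + 24*j^3 + 7*j^2 - 19*j - 24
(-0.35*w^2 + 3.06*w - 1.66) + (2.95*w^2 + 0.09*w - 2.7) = 2.6*w^2 + 3.15*w - 4.36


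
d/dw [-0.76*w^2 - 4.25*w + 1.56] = -1.52*w - 4.25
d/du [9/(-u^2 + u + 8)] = 9*(2*u - 1)/(-u^2 + u + 8)^2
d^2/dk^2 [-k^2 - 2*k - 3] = -2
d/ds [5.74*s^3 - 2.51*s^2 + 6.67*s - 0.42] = 17.22*s^2 - 5.02*s + 6.67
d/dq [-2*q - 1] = -2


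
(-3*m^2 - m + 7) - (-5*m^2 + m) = 2*m^2 - 2*m + 7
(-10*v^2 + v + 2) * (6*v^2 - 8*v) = -60*v^4 + 86*v^3 + 4*v^2 - 16*v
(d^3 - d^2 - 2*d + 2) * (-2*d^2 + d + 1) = -2*d^5 + 3*d^4 + 4*d^3 - 7*d^2 + 2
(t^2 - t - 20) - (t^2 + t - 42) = 22 - 2*t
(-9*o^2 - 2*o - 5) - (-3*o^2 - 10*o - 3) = -6*o^2 + 8*o - 2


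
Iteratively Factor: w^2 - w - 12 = (w - 4)*(w + 3)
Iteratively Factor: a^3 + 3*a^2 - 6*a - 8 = (a + 4)*(a^2 - a - 2) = (a - 2)*(a + 4)*(a + 1)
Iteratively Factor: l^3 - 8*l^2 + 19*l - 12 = (l - 1)*(l^2 - 7*l + 12) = (l - 4)*(l - 1)*(l - 3)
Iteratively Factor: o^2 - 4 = (o + 2)*(o - 2)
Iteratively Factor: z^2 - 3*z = (z - 3)*(z)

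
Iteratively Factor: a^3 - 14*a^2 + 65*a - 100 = (a - 5)*(a^2 - 9*a + 20) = (a - 5)*(a - 4)*(a - 5)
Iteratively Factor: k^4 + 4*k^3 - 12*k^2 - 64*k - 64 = (k + 4)*(k^3 - 12*k - 16) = (k + 2)*(k + 4)*(k^2 - 2*k - 8) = (k + 2)^2*(k + 4)*(k - 4)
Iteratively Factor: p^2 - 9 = (p - 3)*(p + 3)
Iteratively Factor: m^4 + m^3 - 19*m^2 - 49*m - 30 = (m + 3)*(m^3 - 2*m^2 - 13*m - 10) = (m - 5)*(m + 3)*(m^2 + 3*m + 2) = (m - 5)*(m + 2)*(m + 3)*(m + 1)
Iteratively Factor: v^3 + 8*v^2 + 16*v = (v + 4)*(v^2 + 4*v) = v*(v + 4)*(v + 4)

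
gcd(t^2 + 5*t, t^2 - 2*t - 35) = t + 5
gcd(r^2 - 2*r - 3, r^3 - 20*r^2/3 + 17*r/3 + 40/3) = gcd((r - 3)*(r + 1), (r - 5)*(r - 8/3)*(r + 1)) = r + 1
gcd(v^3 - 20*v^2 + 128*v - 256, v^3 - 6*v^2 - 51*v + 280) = v - 8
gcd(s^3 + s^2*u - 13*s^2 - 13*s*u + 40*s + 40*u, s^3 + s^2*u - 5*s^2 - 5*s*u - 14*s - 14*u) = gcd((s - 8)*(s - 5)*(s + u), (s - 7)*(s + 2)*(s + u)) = s + u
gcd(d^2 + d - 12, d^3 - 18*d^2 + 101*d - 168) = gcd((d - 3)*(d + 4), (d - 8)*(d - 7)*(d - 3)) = d - 3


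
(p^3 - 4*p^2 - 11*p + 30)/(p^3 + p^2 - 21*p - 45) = (p - 2)/(p + 3)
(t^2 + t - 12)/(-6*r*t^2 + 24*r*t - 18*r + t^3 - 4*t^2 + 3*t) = (-t - 4)/(6*r*t - 6*r - t^2 + t)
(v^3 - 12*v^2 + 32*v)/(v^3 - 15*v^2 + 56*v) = (v - 4)/(v - 7)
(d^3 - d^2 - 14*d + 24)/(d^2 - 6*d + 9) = (d^2 + 2*d - 8)/(d - 3)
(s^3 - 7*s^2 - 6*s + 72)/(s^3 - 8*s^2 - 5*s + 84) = (s - 6)/(s - 7)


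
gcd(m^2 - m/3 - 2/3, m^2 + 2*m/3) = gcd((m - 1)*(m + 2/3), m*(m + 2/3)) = m + 2/3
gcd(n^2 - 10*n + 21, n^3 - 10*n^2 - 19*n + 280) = n - 7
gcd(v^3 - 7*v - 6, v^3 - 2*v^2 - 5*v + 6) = v^2 - v - 6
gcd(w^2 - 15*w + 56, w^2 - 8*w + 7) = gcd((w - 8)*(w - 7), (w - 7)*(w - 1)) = w - 7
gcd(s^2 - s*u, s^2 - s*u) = s^2 - s*u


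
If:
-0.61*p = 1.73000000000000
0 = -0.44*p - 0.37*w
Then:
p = -2.84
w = 3.37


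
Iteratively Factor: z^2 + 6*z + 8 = (z + 2)*(z + 4)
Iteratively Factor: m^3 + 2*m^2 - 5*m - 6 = (m + 1)*(m^2 + m - 6) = (m + 1)*(m + 3)*(m - 2)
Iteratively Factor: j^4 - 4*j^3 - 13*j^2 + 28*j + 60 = (j - 5)*(j^3 + j^2 - 8*j - 12) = (j - 5)*(j - 3)*(j^2 + 4*j + 4) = (j - 5)*(j - 3)*(j + 2)*(j + 2)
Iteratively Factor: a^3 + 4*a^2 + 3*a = (a + 1)*(a^2 + 3*a) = a*(a + 1)*(a + 3)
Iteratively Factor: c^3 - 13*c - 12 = (c + 1)*(c^2 - c - 12) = (c + 1)*(c + 3)*(c - 4)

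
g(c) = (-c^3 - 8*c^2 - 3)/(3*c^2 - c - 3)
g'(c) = (1 - 6*c)*(-c^3 - 8*c^2 - 3)/(3*c^2 - c - 3)^2 + (-3*c^2 - 16*c)/(3*c^2 - c - 3) = (c*(3*c + 16)*(-3*c^2 + c + 3) + (6*c - 1)*(c^3 + 8*c^2 + 3))/(-3*c^2 + c + 3)^2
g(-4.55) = -1.17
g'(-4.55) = -0.35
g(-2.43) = -2.09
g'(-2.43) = -0.67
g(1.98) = -6.21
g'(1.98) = 3.56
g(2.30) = -5.44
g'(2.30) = 1.60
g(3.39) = -4.77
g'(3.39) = 0.12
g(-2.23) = -2.24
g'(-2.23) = -0.81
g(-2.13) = -2.33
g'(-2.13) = -0.91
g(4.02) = -4.76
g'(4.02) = -0.07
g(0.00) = 1.00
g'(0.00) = -0.33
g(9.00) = -5.97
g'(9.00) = -0.30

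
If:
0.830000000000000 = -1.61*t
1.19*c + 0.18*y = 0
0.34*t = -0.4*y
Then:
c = -0.07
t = -0.52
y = 0.44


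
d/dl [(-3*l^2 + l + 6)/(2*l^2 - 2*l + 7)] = (4*l^2 - 66*l + 19)/(4*l^4 - 8*l^3 + 32*l^2 - 28*l + 49)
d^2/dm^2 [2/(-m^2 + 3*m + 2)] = 4*(-m^2 + 3*m + (2*m - 3)^2 + 2)/(-m^2 + 3*m + 2)^3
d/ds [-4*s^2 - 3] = -8*s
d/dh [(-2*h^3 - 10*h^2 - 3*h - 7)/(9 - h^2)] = (2*h^4 - 57*h^2 - 194*h - 27)/(h^4 - 18*h^2 + 81)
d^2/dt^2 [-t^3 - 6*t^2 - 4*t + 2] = -6*t - 12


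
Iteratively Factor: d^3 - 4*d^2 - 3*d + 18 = (d - 3)*(d^2 - d - 6) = (d - 3)*(d + 2)*(d - 3)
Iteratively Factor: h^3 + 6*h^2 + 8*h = (h + 2)*(h^2 + 4*h) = h*(h + 2)*(h + 4)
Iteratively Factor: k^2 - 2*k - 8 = (k - 4)*(k + 2)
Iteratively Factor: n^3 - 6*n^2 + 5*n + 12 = (n + 1)*(n^2 - 7*n + 12) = (n - 3)*(n + 1)*(n - 4)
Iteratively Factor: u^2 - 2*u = (u - 2)*(u)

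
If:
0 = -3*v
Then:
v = 0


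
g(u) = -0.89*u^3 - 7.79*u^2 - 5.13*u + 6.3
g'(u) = -2.67*u^2 - 15.58*u - 5.13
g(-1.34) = 1.33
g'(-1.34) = 10.95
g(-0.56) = 6.89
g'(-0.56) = 2.76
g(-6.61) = -43.12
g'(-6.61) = -18.80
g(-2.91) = -22.81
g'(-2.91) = 17.60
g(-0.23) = 7.08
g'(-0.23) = -1.69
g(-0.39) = 7.17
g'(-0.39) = 0.54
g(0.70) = -1.41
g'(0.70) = -17.34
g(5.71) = -442.67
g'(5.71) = -181.14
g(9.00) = -1319.67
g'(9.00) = -361.62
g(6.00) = -497.16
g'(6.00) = -194.73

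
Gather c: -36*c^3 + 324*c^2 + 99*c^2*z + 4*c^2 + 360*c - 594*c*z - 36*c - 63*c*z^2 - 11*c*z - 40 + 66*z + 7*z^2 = -36*c^3 + c^2*(99*z + 328) + c*(-63*z^2 - 605*z + 324) + 7*z^2 + 66*z - 40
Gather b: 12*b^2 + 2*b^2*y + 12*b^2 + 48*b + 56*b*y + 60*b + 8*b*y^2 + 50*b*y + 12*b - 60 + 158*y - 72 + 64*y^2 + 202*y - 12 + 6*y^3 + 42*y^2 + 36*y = b^2*(2*y + 24) + b*(8*y^2 + 106*y + 120) + 6*y^3 + 106*y^2 + 396*y - 144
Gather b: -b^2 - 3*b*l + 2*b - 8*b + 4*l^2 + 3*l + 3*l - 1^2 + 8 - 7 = -b^2 + b*(-3*l - 6) + 4*l^2 + 6*l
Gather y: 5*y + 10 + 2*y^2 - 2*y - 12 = 2*y^2 + 3*y - 2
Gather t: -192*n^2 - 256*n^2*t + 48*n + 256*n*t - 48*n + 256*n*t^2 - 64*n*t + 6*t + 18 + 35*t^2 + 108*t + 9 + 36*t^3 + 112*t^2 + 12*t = -192*n^2 + 36*t^3 + t^2*(256*n + 147) + t*(-256*n^2 + 192*n + 126) + 27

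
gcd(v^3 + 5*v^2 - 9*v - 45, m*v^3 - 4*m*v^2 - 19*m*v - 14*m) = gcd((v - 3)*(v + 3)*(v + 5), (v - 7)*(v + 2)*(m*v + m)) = 1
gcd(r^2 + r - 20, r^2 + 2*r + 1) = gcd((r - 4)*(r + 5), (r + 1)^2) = 1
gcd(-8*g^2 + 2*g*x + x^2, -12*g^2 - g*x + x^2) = 1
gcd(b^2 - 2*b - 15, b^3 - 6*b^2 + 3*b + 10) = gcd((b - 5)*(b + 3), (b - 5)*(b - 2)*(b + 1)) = b - 5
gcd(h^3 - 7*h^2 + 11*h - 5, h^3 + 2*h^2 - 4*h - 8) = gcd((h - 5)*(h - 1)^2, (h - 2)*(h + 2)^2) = 1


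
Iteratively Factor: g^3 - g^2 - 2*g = (g - 2)*(g^2 + g) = (g - 2)*(g + 1)*(g)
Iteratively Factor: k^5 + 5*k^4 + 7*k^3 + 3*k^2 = (k + 1)*(k^4 + 4*k^3 + 3*k^2) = (k + 1)*(k + 3)*(k^3 + k^2) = k*(k + 1)*(k + 3)*(k^2 + k) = k*(k + 1)^2*(k + 3)*(k)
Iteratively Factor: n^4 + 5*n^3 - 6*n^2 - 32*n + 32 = (n - 1)*(n^3 + 6*n^2 - 32) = (n - 2)*(n - 1)*(n^2 + 8*n + 16) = (n - 2)*(n - 1)*(n + 4)*(n + 4)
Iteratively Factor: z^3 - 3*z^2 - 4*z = (z - 4)*(z^2 + z) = (z - 4)*(z + 1)*(z)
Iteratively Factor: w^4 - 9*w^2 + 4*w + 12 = (w - 2)*(w^3 + 2*w^2 - 5*w - 6) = (w - 2)*(w + 3)*(w^2 - w - 2) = (w - 2)*(w + 1)*(w + 3)*(w - 2)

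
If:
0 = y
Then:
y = 0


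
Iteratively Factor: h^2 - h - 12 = (h - 4)*(h + 3)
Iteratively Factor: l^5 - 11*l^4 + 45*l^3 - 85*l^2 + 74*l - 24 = (l - 1)*(l^4 - 10*l^3 + 35*l^2 - 50*l + 24) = (l - 3)*(l - 1)*(l^3 - 7*l^2 + 14*l - 8) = (l - 3)*(l - 2)*(l - 1)*(l^2 - 5*l + 4) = (l - 3)*(l - 2)*(l - 1)^2*(l - 4)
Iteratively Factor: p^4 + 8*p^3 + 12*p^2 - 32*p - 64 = (p - 2)*(p^3 + 10*p^2 + 32*p + 32) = (p - 2)*(p + 2)*(p^2 + 8*p + 16) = (p - 2)*(p + 2)*(p + 4)*(p + 4)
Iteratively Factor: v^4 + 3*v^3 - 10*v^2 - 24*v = (v + 4)*(v^3 - v^2 - 6*v) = (v - 3)*(v + 4)*(v^2 + 2*v) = v*(v - 3)*(v + 4)*(v + 2)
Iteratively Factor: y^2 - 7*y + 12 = (y - 4)*(y - 3)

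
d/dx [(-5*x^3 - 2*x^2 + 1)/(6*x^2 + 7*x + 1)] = (-30*x^4 - 70*x^3 - 29*x^2 - 16*x - 7)/(36*x^4 + 84*x^3 + 61*x^2 + 14*x + 1)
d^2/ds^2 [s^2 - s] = 2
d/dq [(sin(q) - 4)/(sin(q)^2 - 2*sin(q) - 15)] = (8*sin(q) + cos(q)^2 - 24)*cos(q)/((sin(q) - 5)^2*(sin(q) + 3)^2)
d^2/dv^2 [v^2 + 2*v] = 2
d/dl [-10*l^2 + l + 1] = 1 - 20*l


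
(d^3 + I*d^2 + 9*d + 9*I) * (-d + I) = -d^4 - 10*d^2 - 9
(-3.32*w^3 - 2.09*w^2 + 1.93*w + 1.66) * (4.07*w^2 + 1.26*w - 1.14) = -13.5124*w^5 - 12.6895*w^4 + 9.0065*w^3 + 11.5706*w^2 - 0.1086*w - 1.8924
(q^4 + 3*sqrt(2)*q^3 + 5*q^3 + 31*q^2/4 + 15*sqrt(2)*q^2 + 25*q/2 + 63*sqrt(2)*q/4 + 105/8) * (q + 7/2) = q^5 + 3*sqrt(2)*q^4 + 17*q^4/2 + 101*q^3/4 + 51*sqrt(2)*q^3/2 + 317*q^2/8 + 273*sqrt(2)*q^2/4 + 455*q/8 + 441*sqrt(2)*q/8 + 735/16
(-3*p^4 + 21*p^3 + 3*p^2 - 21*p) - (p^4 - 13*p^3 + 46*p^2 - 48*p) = -4*p^4 + 34*p^3 - 43*p^2 + 27*p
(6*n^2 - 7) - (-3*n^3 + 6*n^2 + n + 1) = 3*n^3 - n - 8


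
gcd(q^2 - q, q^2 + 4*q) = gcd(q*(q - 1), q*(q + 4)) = q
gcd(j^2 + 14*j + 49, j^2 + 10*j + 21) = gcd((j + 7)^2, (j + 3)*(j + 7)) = j + 7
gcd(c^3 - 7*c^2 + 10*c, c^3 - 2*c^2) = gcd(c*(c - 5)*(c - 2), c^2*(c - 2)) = c^2 - 2*c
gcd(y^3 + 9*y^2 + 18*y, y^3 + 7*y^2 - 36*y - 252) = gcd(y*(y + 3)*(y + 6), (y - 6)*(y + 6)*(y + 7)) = y + 6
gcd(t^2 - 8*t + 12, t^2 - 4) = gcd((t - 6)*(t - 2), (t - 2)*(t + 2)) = t - 2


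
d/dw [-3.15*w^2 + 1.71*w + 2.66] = 1.71 - 6.3*w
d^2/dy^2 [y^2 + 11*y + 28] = 2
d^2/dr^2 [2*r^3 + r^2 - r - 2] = 12*r + 2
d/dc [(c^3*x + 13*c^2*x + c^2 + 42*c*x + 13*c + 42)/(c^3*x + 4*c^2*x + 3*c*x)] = (-9*c^4*x - c^4 - 78*c^3*x - 26*c^3 - 129*c^2*x - 175*c^2 - 336*c - 126)/(c^2*x*(c^4 + 8*c^3 + 22*c^2 + 24*c + 9))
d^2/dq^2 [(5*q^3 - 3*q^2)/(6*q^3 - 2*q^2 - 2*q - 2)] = 3*(-4*q^6 + 15*q^5 + 21*q^4 - 20*q^3 + 8*q^2 + 5*q - 1)/(27*q^9 - 27*q^8 - 18*q^7 - 10*q^6 + 24*q^5 + 12*q^4 + 2*q^3 - 6*q^2 - 3*q - 1)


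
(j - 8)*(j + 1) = j^2 - 7*j - 8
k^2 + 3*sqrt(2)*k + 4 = (k + sqrt(2))*(k + 2*sqrt(2))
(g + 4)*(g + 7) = g^2 + 11*g + 28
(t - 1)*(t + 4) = t^2 + 3*t - 4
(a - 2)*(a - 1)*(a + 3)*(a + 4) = a^4 + 4*a^3 - 7*a^2 - 22*a + 24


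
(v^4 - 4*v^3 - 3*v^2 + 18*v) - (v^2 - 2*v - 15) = v^4 - 4*v^3 - 4*v^2 + 20*v + 15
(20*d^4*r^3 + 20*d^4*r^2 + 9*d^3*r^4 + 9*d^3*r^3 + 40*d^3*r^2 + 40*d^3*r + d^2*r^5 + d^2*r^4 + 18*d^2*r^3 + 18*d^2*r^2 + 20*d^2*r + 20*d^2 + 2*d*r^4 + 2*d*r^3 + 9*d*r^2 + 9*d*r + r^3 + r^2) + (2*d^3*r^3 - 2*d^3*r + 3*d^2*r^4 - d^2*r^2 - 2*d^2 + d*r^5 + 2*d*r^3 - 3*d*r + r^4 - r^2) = 20*d^4*r^3 + 20*d^4*r^2 + 9*d^3*r^4 + 11*d^3*r^3 + 40*d^3*r^2 + 38*d^3*r + d^2*r^5 + 4*d^2*r^4 + 18*d^2*r^3 + 17*d^2*r^2 + 20*d^2*r + 18*d^2 + d*r^5 + 2*d*r^4 + 4*d*r^3 + 9*d*r^2 + 6*d*r + r^4 + r^3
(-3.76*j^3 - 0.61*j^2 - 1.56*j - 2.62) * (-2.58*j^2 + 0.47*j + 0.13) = 9.7008*j^5 - 0.1934*j^4 + 3.2493*j^3 + 5.9471*j^2 - 1.4342*j - 0.3406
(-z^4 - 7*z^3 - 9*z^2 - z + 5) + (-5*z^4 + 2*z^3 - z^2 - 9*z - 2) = -6*z^4 - 5*z^3 - 10*z^2 - 10*z + 3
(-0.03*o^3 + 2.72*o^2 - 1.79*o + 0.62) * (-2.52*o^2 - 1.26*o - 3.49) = 0.0756*o^5 - 6.8166*o^4 + 1.1883*o^3 - 8.7998*o^2 + 5.4659*o - 2.1638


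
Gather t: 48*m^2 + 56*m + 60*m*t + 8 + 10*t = 48*m^2 + 56*m + t*(60*m + 10) + 8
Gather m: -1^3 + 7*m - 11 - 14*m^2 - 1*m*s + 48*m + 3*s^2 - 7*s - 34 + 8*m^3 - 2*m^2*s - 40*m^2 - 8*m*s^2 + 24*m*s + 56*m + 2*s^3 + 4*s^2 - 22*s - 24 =8*m^3 + m^2*(-2*s - 54) + m*(-8*s^2 + 23*s + 111) + 2*s^3 + 7*s^2 - 29*s - 70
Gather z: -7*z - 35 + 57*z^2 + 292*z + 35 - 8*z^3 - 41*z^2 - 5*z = -8*z^3 + 16*z^2 + 280*z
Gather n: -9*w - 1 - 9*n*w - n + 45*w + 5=n*(-9*w - 1) + 36*w + 4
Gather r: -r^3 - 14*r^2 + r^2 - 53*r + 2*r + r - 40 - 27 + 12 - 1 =-r^3 - 13*r^2 - 50*r - 56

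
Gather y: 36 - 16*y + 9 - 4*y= 45 - 20*y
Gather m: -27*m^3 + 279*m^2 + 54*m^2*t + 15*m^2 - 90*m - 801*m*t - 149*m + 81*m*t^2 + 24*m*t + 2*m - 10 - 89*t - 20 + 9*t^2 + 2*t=-27*m^3 + m^2*(54*t + 294) + m*(81*t^2 - 777*t - 237) + 9*t^2 - 87*t - 30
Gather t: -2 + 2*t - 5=2*t - 7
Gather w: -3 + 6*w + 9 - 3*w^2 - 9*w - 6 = -3*w^2 - 3*w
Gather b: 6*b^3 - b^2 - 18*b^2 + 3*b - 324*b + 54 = 6*b^3 - 19*b^2 - 321*b + 54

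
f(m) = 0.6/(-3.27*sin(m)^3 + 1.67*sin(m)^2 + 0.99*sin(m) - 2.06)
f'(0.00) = -0.14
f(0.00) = -0.29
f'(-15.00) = -2.01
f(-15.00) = -0.55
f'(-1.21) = 1.71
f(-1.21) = 0.52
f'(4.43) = -0.93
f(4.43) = 0.42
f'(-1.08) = 7.31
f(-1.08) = 0.98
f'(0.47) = -0.11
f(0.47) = -0.38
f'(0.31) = -0.22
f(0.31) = -0.35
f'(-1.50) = 0.15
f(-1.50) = 0.32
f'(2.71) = 0.14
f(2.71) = -0.38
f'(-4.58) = -0.06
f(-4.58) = -0.23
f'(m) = 0.6*(9.81*sin(m)^2*cos(m) - 3.34*sin(m)*cos(m) - 0.99*cos(m))/(-3.27*sin(m)^3 + 1.67*sin(m)^2 + 0.99*sin(m) - 2.06)^2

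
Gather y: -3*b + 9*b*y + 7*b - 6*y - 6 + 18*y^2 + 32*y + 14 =4*b + 18*y^2 + y*(9*b + 26) + 8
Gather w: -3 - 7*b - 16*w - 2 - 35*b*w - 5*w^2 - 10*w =-7*b - 5*w^2 + w*(-35*b - 26) - 5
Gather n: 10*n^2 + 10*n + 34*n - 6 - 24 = 10*n^2 + 44*n - 30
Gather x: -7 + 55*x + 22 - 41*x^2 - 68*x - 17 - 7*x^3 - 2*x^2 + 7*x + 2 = -7*x^3 - 43*x^2 - 6*x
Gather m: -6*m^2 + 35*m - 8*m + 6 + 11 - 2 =-6*m^2 + 27*m + 15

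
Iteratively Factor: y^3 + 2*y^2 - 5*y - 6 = (y - 2)*(y^2 + 4*y + 3) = (y - 2)*(y + 3)*(y + 1)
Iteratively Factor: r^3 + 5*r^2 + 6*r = (r)*(r^2 + 5*r + 6) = r*(r + 3)*(r + 2)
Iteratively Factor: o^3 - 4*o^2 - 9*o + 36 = (o - 3)*(o^2 - o - 12) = (o - 4)*(o - 3)*(o + 3)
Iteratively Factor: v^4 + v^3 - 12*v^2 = (v)*(v^3 + v^2 - 12*v) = v*(v - 3)*(v^2 + 4*v) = v*(v - 3)*(v + 4)*(v)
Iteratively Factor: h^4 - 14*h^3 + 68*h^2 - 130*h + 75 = (h - 5)*(h^3 - 9*h^2 + 23*h - 15) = (h - 5)*(h - 3)*(h^2 - 6*h + 5) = (h - 5)^2*(h - 3)*(h - 1)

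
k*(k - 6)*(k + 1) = k^3 - 5*k^2 - 6*k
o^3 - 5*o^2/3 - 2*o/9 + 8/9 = (o - 4/3)*(o - 1)*(o + 2/3)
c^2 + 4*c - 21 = (c - 3)*(c + 7)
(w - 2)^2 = w^2 - 4*w + 4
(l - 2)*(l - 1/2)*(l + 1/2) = l^3 - 2*l^2 - l/4 + 1/2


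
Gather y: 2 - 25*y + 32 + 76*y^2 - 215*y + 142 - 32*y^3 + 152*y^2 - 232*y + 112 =-32*y^3 + 228*y^2 - 472*y + 288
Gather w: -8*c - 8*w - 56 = -8*c - 8*w - 56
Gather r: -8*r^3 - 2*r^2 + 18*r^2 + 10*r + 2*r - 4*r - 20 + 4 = -8*r^3 + 16*r^2 + 8*r - 16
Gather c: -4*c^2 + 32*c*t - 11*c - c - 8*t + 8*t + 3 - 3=-4*c^2 + c*(32*t - 12)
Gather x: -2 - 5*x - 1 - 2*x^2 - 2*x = -2*x^2 - 7*x - 3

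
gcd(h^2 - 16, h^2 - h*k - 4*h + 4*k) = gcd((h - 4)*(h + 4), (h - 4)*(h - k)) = h - 4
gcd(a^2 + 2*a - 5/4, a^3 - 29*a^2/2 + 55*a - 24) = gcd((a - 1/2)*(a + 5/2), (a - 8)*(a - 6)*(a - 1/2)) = a - 1/2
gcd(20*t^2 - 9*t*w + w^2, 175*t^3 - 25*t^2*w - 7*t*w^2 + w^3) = 5*t - w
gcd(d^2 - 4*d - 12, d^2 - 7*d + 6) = d - 6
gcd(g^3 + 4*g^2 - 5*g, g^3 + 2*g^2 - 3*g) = g^2 - g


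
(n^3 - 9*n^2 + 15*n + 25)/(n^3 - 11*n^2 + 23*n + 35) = (n - 5)/(n - 7)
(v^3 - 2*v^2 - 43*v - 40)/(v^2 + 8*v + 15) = (v^2 - 7*v - 8)/(v + 3)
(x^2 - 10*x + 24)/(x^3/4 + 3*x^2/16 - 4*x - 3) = 16*(x - 6)/(4*x^2 + 19*x + 12)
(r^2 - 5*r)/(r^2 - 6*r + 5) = r/(r - 1)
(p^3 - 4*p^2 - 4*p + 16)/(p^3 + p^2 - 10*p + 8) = (p^2 - 2*p - 8)/(p^2 + 3*p - 4)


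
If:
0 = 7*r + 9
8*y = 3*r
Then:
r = -9/7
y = -27/56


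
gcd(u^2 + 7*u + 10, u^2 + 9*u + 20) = u + 5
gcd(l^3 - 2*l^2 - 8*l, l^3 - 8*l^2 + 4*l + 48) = l^2 - 2*l - 8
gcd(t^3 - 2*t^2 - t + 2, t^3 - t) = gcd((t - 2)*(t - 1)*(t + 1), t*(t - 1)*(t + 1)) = t^2 - 1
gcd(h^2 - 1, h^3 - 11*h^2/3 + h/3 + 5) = h + 1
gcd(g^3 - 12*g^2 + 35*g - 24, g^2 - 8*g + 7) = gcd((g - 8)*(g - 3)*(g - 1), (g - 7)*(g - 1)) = g - 1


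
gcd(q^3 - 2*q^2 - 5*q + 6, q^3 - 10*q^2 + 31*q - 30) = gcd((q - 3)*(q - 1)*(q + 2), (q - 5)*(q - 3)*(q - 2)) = q - 3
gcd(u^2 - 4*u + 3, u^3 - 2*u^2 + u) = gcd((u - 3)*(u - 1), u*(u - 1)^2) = u - 1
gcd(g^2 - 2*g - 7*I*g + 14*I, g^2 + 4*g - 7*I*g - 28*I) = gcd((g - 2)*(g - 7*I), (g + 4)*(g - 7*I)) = g - 7*I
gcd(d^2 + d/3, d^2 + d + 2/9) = d + 1/3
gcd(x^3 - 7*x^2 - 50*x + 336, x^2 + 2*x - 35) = x + 7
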